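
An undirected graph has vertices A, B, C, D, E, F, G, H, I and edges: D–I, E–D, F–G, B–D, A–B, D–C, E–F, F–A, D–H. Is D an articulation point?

Yes

Deleting D raises the number of components from 1 to 4, so D is a cut vertex.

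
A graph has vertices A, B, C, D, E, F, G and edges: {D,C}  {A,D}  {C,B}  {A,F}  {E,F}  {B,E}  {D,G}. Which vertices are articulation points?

D

Removing D increases the component count from 1 to 2, so D is a cut vertex.
By contrast removing E leaves 1 component; it is not a cut vertex. No other vertex is a cut vertex either.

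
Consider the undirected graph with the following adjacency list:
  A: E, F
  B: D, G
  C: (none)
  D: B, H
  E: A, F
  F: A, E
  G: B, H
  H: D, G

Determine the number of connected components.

C is isolated — a component by itself.
Starting from A we can reach A, E, F. That is one component of size 3.
Starting from B we can reach B, D, G, H. That is one component of size 4.
Total: 3 components.

3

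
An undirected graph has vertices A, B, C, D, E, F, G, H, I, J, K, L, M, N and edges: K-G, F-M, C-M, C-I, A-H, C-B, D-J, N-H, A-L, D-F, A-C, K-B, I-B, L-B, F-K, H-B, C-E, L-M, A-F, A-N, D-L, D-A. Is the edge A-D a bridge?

No

After removing A-D, the path A-L-D still connects them, so the edge is not a bridge.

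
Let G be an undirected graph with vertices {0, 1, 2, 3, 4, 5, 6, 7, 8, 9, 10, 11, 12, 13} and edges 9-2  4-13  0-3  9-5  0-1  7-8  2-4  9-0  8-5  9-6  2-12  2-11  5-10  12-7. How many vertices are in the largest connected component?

14

Starting from 0 we can reach 0, 1, 2, 3, 4, 5, 6, 7, 8, 9, 10, 11, 12, 13. That is one component of size 14.
The largest has 14 vertices.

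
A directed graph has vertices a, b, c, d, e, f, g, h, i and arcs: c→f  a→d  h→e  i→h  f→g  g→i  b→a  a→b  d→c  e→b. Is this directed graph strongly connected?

Yes

From d we can reach every vertex (a, b, c, d, e, f, g, h, i), and every vertex can reach d (a, b, c, d, e, f, g, h, i). So the whole graph is one strongly connected component.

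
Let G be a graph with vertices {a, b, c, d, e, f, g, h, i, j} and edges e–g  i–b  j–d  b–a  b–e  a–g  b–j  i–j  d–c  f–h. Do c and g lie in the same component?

From c we can reach a, b, c, d, e, g, i, j, which includes g.

Yes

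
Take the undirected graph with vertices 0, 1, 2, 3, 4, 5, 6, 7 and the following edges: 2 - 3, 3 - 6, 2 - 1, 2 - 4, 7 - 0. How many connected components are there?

3

5 is isolated — a component by itself.
Starting from 0 we can reach 0, 7. That is one component of size 2.
Starting from 1 we can reach 1, 2, 3, 4, 6. That is one component of size 5.
Total: 3 components.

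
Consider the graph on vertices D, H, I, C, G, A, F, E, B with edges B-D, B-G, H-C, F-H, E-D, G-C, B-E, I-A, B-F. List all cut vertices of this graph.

B

Removing B increases the component count from 2 to 3, so B is a cut vertex.
By contrast removing D leaves 2 components; it is not a cut vertex. No other vertex is a cut vertex either.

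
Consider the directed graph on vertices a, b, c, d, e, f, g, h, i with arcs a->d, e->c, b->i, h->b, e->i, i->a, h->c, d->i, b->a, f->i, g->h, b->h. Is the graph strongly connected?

No

There is no directed path from d to c, so the graph is not strongly connected.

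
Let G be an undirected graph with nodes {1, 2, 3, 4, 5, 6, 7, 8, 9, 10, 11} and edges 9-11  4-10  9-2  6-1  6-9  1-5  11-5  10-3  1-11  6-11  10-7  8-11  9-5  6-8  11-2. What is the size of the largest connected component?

Starting from 3 we can reach 3, 4, 7, 10. That is one component of size 4.
Starting from 1 we can reach 1, 2, 5, 6, 8, 9, 11. That is one component of size 7.
The largest has 7 vertices.

7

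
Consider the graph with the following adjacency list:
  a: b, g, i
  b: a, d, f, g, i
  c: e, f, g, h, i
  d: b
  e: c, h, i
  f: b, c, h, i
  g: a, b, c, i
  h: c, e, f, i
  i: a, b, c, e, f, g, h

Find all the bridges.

b-d

The edges on the cycle h-c-i-f-h are not bridges since each lies on that cycle.
But removing b-d disconnects b from d — this is a bridge.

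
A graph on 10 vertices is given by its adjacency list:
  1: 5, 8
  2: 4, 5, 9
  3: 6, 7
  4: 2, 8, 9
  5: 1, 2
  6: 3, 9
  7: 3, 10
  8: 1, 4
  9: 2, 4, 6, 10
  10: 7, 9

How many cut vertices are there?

Removing 9 increases the component count from 1 to 2, so 9 is a cut vertex.
By contrast removing 1 leaves 1 component; it is not a cut vertex. No other vertex is a cut vertex either.

1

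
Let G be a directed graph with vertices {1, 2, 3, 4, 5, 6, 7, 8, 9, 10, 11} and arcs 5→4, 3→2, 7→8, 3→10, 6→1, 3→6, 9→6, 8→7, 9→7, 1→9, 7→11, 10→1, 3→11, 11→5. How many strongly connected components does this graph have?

{1, 6, 9} are all mutually reachable — one SCC of size 3.
{7, 8} are all mutually reachable — one SCC of size 2.
{10} is an SCC by itself.
{2} is an SCC by itself.
{5} is an SCC by itself.
(and 3 more singleton SCCs)
That gives 8 strongly connected components.

8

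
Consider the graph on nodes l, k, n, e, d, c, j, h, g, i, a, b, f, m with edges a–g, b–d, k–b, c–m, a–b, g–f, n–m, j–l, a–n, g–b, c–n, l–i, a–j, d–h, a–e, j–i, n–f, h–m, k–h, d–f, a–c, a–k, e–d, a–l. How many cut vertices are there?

1

Removing a increases the component count from 1 to 2, so a is a cut vertex.
By contrast removing i leaves 1 component; it is not a cut vertex. No other vertex is a cut vertex either.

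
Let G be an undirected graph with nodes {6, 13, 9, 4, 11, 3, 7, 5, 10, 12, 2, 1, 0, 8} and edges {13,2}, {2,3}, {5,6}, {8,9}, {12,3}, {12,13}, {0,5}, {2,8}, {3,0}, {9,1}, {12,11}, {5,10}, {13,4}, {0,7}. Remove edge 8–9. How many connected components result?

2

Before removal there is 1 component.
8–9 is a bridge — removing it separates 8's side from 9's side.
After removal: 2 components.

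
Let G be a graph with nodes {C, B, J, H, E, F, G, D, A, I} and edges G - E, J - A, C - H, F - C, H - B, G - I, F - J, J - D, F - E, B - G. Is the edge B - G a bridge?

No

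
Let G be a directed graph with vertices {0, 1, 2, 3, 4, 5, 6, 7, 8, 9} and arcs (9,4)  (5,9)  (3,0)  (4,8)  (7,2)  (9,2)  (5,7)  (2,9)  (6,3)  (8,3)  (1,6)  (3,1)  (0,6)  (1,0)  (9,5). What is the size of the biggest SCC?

4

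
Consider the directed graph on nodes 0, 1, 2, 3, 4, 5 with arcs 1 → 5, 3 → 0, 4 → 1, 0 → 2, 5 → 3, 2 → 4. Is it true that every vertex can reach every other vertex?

From 1 we can reach every vertex (0, 1, 2, 3, 4, 5), and every vertex can reach 1 (0, 1, 2, 3, 4, 5). So the whole graph is one strongly connected component.

Yes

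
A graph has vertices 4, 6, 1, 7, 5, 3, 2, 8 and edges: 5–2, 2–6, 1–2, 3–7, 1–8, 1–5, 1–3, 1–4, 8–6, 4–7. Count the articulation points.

Removing 1 increases the component count from 1 to 2, so 1 is a cut vertex.
By contrast removing 2 leaves 1 component; it is not a cut vertex. No other vertex is a cut vertex either.

1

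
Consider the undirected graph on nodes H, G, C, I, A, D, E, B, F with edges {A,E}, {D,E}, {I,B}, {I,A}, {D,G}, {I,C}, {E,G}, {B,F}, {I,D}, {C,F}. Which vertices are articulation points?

I

Removing I increases the component count from 2 to 3, so I is a cut vertex.
By contrast removing G leaves 2 components; it is not a cut vertex. No other vertex is a cut vertex either.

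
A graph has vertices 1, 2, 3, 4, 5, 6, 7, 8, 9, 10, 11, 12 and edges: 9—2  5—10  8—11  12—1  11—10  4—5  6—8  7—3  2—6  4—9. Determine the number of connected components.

Starting from 3 we can reach 3, 7. That is one component of size 2.
Starting from 1 we can reach 1, 12. That is one component of size 2.
Starting from 2 we can reach 2, 4, 5, 6, 8, 9, 10, 11. That is one component of size 8.
Total: 3 components.

3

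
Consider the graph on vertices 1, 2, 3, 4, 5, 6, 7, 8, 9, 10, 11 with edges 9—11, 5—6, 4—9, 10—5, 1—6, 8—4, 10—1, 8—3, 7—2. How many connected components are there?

3

Starting from 2 we can reach 2, 7. That is one component of size 2.
Starting from 1 we can reach 1, 5, 6, 10. That is one component of size 4.
Starting from 3 we can reach 3, 4, 8, 9, 11. That is one component of size 5.
Total: 3 components.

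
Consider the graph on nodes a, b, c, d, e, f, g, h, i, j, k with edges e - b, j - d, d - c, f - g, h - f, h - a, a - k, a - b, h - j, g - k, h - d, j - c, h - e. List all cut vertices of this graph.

Removing h increases the component count from 2 to 3, so h is a cut vertex.
By contrast removing a leaves 2 components; it is not a cut vertex. No other vertex is a cut vertex either.

h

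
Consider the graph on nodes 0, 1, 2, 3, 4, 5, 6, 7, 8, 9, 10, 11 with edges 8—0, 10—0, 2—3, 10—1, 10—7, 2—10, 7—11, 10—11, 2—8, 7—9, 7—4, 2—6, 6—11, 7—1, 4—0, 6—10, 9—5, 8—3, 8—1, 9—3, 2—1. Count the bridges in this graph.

1

The edges on the cycle 2-6-11-7-10-2 are not bridges since each lies on that cycle.
But removing 5—9 disconnects 5 from 9 — this is a bridge.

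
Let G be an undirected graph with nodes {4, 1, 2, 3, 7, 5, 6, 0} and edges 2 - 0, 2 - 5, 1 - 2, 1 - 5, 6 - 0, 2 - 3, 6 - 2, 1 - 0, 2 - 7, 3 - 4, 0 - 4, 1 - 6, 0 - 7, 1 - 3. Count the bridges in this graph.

0

The edges on the cycle 1-6-2-1 are not bridges since each lies on that cycle.
Every edge lies on some cycle, so there are no bridges.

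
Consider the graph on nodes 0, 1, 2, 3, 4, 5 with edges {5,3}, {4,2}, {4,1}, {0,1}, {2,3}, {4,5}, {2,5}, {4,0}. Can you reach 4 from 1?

From 1 we can reach 0, 1, 2, 3, 4, 5, which includes 4.

Yes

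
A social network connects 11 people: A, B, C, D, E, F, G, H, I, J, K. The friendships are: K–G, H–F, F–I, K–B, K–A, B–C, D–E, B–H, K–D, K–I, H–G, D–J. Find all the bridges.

The edges on the cycle K-B-H-F-I-K are not bridges since each lies on that cycle.
But removing A–K disconnects A from K; removing E–D disconnects E from D; removing J–D disconnects J from D; removing K–D disconnects K from D — these are bridges.
In total 5 edges are bridges.

A-K, B-C, D-E, D-J, D-K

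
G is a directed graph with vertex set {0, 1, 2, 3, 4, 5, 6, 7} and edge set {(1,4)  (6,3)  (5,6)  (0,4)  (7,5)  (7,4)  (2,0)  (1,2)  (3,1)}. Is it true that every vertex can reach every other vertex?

There is no directed path from 1 to 7, so the graph is not strongly connected.

No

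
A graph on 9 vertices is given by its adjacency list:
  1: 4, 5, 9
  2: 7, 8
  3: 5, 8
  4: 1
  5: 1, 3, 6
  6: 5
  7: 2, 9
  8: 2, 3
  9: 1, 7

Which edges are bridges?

1-4, 5-6

The edges on the cycle 7-2-8-3-5-1-9-7 are not bridges since each lies on that cycle.
But removing 6-5 disconnects 6 from 5; removing 1-4 disconnects 1 from 4 — these are bridges.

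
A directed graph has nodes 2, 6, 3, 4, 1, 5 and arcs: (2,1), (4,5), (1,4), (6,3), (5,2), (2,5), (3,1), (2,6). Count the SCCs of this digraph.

1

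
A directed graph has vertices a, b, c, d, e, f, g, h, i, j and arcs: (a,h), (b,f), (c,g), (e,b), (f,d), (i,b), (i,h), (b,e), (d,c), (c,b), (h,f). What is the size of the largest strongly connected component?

{b, c, d, e, f} are all mutually reachable — one SCC of size 5.
{i} is an SCC by itself.
{a} is an SCC by itself.
{j} is an SCC by itself.
{h} is an SCC by itself.
(and 1 more singleton SCC)
The largest has 5 vertices.

5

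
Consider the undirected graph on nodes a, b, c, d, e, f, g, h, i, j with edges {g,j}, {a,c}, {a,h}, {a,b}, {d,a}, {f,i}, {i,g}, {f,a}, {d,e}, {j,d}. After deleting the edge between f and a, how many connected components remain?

1

f and a are still connected via f-i-g-j-d-a, so the component count stays at 1.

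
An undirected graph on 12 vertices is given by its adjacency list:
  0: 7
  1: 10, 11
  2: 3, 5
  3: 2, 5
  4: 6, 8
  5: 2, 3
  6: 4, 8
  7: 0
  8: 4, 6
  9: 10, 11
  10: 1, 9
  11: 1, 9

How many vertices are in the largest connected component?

4

Starting from 0 we can reach 0, 7. That is one component of size 2.
Starting from 2 we can reach 2, 3, 5. That is one component of size 3.
Starting from 4 we can reach 4, 6, 8. That is one component of size 3.
Starting from 1 we can reach 1, 9, 10, 11. That is one component of size 4.
The largest has 4 vertices.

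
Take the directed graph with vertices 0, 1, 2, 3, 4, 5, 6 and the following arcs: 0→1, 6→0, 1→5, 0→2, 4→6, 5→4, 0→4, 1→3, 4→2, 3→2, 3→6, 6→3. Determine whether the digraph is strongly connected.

There is no directed path from 2 to 5, so the graph is not strongly connected.

No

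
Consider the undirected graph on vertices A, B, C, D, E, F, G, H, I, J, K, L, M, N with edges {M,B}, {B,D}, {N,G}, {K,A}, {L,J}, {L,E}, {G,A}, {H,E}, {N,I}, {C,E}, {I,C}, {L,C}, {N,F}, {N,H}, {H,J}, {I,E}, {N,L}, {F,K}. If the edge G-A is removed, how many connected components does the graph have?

2

G and A are still connected via G-N-F-K-A, so the component count stays at 2.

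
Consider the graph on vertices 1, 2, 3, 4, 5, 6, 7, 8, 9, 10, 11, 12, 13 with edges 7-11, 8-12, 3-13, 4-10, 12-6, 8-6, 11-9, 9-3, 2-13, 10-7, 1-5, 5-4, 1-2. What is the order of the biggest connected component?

Starting from 6 we can reach 6, 8, 12. That is one component of size 3.
Starting from 1 we can reach 1, 2, 3, 4, 5, 7, 9, 10, 11, 13. That is one component of size 10.
The largest has 10 vertices.

10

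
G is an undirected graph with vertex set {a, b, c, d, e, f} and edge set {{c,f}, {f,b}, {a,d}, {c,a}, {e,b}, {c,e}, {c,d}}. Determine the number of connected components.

Starting from a we can reach a, b, c, d, e, f. That is one component of size 6.
Total: 1 component.

1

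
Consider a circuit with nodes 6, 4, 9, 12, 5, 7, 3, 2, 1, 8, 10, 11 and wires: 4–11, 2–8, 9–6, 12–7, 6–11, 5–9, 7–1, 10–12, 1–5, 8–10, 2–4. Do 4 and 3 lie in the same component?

The component containing 4 is {1, 2, 4, 5, 6, 7, 8, 9, 10, 11, 12}, and 3 is not in it.

No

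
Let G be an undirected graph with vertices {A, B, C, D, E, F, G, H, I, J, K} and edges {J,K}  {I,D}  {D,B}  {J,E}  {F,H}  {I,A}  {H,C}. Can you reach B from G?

The component containing G is {G}, and B is not in it.

No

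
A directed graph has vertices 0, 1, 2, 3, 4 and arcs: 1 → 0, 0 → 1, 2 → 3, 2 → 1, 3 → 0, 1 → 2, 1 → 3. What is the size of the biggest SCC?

4

{0, 1, 2, 3} are all mutually reachable — one SCC of size 4.
{4} is an SCC by itself.
The largest has 4 vertices.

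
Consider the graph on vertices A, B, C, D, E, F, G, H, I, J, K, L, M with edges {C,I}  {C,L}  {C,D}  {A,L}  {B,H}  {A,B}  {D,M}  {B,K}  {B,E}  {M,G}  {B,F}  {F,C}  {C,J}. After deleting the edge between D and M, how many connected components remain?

Before removal there is 1 component.
D—M is a bridge — removing it separates D's side from M's side.
After removal: 2 components.

2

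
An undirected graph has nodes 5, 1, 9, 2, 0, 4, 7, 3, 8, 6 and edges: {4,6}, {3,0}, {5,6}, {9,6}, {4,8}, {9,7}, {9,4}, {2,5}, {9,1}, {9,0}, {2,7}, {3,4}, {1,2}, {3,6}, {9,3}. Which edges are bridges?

The edges on the cycle 9-1-2-7-9 are not bridges since each lies on that cycle.
But removing 4-8 disconnects 4 from 8 — this is a bridge.

4-8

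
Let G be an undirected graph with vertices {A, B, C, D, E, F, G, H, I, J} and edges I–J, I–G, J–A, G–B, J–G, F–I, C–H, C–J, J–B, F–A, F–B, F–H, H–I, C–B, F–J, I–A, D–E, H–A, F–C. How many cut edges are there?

1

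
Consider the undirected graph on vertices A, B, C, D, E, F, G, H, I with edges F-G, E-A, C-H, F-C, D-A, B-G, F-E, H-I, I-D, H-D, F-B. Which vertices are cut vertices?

F

Removing F increases the component count from 1 to 2, so F is a cut vertex.
By contrast removing E leaves 1 component; it is not a cut vertex. No other vertex is a cut vertex either.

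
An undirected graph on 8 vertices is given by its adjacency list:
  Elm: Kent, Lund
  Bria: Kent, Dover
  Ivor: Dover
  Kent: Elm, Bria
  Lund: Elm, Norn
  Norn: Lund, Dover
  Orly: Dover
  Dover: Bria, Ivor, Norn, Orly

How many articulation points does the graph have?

Removing Dover increases the component count from 1 to 3, so Dover is a cut vertex.
By contrast removing Ivor leaves 1 component; it is not a cut vertex. No other vertex is a cut vertex either.

1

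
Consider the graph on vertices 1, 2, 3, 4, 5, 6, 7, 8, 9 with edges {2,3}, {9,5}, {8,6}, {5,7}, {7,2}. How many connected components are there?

4 is isolated — a component by itself.
1 is isolated — a component by itself.
Starting from 6 we can reach 6, 8. That is one component of size 2.
Starting from 2 we can reach 2, 3, 5, 7, 9. That is one component of size 5.
Total: 4 components.

4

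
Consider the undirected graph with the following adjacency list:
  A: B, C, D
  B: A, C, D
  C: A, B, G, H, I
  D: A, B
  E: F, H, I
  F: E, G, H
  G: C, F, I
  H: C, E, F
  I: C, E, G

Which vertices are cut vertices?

Removing C increases the component count from 1 to 2, so C is a cut vertex.
By contrast removing B leaves 1 component; it is not a cut vertex. No other vertex is a cut vertex either.

C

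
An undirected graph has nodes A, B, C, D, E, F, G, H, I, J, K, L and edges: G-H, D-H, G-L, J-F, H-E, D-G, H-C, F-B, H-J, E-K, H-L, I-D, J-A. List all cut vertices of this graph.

D, E, F, H, J

Removing D increases the component count from 1 to 2, so D is a cut vertex.
Removing E increases the component count from 1 to 2, so E is a cut vertex.
Removing F increases the component count from 1 to 2, so F is a cut vertex.
Likewise H, J are cut vertices.
By contrast removing L leaves 1 component; it is not a cut vertex. No other vertex is a cut vertex either.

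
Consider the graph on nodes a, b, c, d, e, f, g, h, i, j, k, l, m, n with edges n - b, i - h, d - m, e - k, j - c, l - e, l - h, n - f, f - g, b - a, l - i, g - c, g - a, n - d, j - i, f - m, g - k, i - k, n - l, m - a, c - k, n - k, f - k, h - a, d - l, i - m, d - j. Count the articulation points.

0

Removing g, for instance, still leaves 1 component. No single vertex removal increases the component count — the graph has no articulation points.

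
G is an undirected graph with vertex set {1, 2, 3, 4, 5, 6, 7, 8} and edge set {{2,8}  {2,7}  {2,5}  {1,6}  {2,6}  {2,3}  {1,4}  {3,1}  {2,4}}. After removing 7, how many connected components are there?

With 7 gone, the remaining components are: {1, 2, 3, 4, 5, 6, 8}.
That is 1 component.

1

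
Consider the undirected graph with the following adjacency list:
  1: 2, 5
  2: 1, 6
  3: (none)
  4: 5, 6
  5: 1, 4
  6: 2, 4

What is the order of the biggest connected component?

5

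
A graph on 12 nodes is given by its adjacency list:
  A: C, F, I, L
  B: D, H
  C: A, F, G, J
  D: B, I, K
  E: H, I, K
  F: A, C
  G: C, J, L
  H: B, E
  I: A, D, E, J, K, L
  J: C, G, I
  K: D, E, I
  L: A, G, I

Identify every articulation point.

Removing I increases the component count from 1 to 2, so I is a cut vertex.
By contrast removing A leaves 1 component; it is not a cut vertex. No other vertex is a cut vertex either.

I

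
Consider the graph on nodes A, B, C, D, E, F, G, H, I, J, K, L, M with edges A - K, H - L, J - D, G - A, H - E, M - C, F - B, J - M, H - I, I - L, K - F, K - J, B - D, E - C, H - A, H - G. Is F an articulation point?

Deleting F leaves 1 component (was 1) (its neighbors B, K remain connected to each other), so F is not a cut vertex.

No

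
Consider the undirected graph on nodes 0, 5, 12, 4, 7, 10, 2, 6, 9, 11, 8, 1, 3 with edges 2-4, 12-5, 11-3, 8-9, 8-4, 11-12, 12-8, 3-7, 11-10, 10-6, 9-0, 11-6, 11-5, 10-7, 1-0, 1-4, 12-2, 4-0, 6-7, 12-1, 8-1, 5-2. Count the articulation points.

Removing 11 increases the component count from 1 to 2, so 11 is a cut vertex.
By contrast removing 4 leaves 1 component; it is not a cut vertex. No other vertex is a cut vertex either.

1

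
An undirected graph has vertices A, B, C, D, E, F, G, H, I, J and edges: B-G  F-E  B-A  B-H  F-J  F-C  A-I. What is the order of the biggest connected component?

5

D is isolated — a component by itself.
Starting from C we can reach C, E, F, J. That is one component of size 4.
Starting from A we can reach A, B, G, H, I. That is one component of size 5.
The largest has 5 vertices.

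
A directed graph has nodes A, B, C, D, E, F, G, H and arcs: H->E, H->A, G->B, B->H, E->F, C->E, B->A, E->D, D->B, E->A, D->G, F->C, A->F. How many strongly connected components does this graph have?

1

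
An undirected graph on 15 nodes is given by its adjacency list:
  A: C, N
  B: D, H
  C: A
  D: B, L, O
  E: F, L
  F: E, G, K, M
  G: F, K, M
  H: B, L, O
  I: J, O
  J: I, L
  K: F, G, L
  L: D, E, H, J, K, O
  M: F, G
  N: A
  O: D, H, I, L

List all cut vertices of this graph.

Removing A increases the component count from 2 to 3, so A is a cut vertex.
Removing L increases the component count from 2 to 3, so L is a cut vertex.
By contrast removing F leaves 2 components; it is not a cut vertex. No other vertex is a cut vertex either.

A, L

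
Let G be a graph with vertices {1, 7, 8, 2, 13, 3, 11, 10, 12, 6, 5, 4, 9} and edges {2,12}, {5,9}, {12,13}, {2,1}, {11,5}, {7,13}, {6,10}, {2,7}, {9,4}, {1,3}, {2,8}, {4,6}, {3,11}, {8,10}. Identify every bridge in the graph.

none

The edges on the cycle 2-7-13-12-2 are not bridges since each lies on that cycle.
Every edge lies on some cycle, so there are no bridges.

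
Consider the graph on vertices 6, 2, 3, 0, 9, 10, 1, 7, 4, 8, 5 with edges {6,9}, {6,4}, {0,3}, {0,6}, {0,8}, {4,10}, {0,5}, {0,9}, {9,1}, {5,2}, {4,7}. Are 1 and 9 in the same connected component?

Yes

From 1 we can reach 0, 1, 2, 3, 4, 5, 6, 7, 8, 9, 10, which includes 9.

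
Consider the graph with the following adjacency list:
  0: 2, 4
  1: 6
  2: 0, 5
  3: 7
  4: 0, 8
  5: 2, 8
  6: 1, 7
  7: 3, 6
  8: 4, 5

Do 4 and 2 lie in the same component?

Yes

From 4 we can reach 0, 2, 4, 5, 8, which includes 2.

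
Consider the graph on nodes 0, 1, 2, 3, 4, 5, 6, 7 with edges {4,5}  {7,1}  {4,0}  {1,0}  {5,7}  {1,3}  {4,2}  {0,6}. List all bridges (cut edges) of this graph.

The edges on the cycle 4-5-7-1-0-4 are not bridges since each lies on that cycle.
But removing 4 - 2 disconnects 4 from 2; removing 1 - 3 disconnects 1 from 3; removing 0 - 6 disconnects 0 from 6 — these are bridges.

0-6, 1-3, 2-4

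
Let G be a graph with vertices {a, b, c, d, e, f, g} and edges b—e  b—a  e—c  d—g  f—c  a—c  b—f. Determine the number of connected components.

2

Starting from d we can reach d, g. That is one component of size 2.
Starting from a we can reach a, b, c, e, f. That is one component of size 5.
Total: 2 components.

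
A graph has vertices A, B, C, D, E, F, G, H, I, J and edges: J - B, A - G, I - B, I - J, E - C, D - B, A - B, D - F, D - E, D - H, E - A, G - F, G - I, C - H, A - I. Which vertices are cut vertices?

Removing C, for instance, still leaves 1 component. No single vertex removal increases the component count — the graph has no articulation points.

none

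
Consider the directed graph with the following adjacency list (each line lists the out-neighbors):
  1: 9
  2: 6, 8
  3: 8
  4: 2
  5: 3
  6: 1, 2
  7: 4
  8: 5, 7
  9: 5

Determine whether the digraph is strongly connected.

From 6 we can reach every vertex (1, 2, 3, 4, 5, 6, 7, 8, 9), and every vertex can reach 6 (1, 2, 3, 4, 5, 6, 7, 8, 9). So the whole graph is one strongly connected component.

Yes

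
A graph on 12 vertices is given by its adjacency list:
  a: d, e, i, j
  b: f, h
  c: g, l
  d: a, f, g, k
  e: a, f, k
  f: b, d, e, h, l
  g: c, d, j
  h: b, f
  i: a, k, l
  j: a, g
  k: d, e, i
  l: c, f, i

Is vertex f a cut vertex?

Yes

Deleting f raises the number of components from 1 to 2, so f is a cut vertex.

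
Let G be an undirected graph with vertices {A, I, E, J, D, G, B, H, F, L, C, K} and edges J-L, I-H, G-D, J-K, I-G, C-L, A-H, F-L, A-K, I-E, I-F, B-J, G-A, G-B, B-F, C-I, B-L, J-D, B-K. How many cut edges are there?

1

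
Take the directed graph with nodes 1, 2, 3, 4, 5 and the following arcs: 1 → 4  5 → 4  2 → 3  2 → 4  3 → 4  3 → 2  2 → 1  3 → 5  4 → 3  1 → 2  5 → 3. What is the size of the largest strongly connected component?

5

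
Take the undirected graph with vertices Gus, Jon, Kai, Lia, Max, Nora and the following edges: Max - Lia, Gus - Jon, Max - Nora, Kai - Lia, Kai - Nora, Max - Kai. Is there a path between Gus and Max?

The component containing Gus is {Gus, Jon}, and Max is not in it.

No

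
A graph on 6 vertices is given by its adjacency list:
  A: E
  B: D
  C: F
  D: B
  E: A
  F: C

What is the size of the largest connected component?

Starting from A we can reach A, E. That is one component of size 2.
Starting from C we can reach C, F. That is one component of size 2.
Starting from B we can reach B, D. That is one component of size 2.
The largest has 2 vertices.

2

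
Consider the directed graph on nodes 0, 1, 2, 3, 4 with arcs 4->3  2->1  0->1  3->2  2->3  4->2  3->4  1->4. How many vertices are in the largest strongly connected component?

4

{1, 2, 3, 4} are all mutually reachable — one SCC of size 4.
{0} is an SCC by itself.
The largest has 4 vertices.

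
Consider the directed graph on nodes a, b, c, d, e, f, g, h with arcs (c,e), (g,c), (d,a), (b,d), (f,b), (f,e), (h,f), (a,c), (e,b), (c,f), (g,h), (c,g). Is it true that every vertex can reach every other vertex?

Yes

From c we can reach every vertex (a, b, c, d, e, f, g, h), and every vertex can reach c (a, b, c, d, e, f, g, h). So the whole graph is one strongly connected component.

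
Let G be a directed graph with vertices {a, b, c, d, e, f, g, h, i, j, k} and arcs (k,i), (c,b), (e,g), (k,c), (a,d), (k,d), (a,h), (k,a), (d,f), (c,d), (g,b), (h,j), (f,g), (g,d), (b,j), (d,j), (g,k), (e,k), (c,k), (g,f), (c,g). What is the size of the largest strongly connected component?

{a, c, d, f, g, k} are all mutually reachable — one SCC of size 6.
{h} is an SCC by itself.
{b} is an SCC by itself.
{i} is an SCC by itself.
{e} is an SCC by itself.
(and 1 more singleton SCC)
The largest has 6 vertices.

6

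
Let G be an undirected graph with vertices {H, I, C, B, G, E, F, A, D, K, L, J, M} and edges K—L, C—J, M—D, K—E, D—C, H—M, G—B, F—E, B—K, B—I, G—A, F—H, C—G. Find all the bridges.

A-G, B-I, C-J, K-L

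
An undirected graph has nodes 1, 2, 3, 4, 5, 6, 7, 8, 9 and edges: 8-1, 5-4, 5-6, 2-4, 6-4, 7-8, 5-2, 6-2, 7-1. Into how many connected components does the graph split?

4

3 is isolated — a component by itself.
9 is isolated — a component by itself.
Starting from 1 we can reach 1, 7, 8. That is one component of size 3.
Starting from 2 we can reach 2, 4, 5, 6. That is one component of size 4.
Total: 4 components.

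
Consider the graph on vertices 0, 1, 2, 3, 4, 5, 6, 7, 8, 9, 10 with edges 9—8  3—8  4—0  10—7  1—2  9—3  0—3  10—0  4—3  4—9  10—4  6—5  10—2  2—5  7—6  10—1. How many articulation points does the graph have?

1

Removing 10 increases the component count from 1 to 2, so 10 is a cut vertex.
By contrast removing 1 leaves 1 component; it is not a cut vertex. No other vertex is a cut vertex either.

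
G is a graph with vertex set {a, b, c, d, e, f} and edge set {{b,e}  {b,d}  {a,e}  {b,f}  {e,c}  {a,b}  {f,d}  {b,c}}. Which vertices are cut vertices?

Removing b increases the component count from 1 to 2, so b is a cut vertex.
By contrast removing c leaves 1 component; it is not a cut vertex. No other vertex is a cut vertex either.

b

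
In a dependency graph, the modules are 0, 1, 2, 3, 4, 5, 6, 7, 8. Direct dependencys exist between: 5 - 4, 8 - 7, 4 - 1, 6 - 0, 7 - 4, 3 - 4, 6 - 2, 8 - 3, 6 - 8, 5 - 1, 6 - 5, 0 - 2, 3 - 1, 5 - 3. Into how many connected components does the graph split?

1

Starting from 0 we can reach 0, 1, 2, 3, 4, 5, 6, 7, 8. That is one component of size 9.
Total: 1 component.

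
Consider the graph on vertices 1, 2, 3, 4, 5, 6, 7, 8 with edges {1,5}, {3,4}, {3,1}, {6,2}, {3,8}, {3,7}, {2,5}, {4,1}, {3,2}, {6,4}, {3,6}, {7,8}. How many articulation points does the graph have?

1

Removing 3 increases the component count from 1 to 2, so 3 is a cut vertex.
By contrast removing 7 leaves 1 component; it is not a cut vertex. No other vertex is a cut vertex either.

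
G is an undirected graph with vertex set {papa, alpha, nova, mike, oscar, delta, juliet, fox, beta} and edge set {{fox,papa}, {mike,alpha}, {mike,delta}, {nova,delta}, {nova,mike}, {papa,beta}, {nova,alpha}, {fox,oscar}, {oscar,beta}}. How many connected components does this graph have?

juliet is isolated — a component by itself.
Starting from fox we can reach fox, beta, papa, oscar. That is one component of size 4.
Starting from mike we can reach mike, nova, alpha, delta. That is one component of size 4.
Total: 3 components.

3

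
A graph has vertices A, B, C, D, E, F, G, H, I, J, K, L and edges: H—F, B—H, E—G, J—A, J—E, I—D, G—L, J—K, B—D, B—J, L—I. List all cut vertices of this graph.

Removing B increases the component count from 2 to 3, so B is a cut vertex.
Removing H increases the component count from 2 to 3, so H is a cut vertex.
Removing J increases the component count from 2 to 4, so J is a cut vertex.
By contrast removing I leaves 2 components; it is not a cut vertex. No other vertex is a cut vertex either.

B, H, J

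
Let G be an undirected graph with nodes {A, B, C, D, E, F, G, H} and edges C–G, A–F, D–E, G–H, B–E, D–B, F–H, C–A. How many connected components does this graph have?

2

Starting from B we can reach B, D, E. That is one component of size 3.
Starting from A we can reach A, C, F, G, H. That is one component of size 5.
Total: 2 components.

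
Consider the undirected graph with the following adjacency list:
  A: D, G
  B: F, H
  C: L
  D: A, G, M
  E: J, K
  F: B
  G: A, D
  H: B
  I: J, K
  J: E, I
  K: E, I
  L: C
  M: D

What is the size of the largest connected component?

Starting from C we can reach C, L. That is one component of size 2.
Starting from B we can reach B, F, H. That is one component of size 3.
Starting from E we can reach E, I, J, K. That is one component of size 4.
Starting from A we can reach A, D, G, M. That is one component of size 4.
The largest has 4 vertices.

4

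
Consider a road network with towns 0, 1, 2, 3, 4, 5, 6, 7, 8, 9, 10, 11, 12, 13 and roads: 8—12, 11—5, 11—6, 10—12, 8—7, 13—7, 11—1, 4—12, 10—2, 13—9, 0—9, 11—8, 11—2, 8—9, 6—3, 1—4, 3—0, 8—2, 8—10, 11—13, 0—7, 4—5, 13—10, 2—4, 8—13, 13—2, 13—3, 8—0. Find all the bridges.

The edges on the cycle 11-8-10-2-4-5-11 are not bridges since each lies on that cycle.
Every edge lies on some cycle, so there are no bridges.

none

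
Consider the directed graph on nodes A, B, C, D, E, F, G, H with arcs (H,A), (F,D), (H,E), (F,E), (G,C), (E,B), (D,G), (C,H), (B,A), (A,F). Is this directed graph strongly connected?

Yes

From D we can reach every vertex (A, B, C, D, E, F, G, H), and every vertex can reach D (A, B, C, D, E, F, G, H). So the whole graph is one strongly connected component.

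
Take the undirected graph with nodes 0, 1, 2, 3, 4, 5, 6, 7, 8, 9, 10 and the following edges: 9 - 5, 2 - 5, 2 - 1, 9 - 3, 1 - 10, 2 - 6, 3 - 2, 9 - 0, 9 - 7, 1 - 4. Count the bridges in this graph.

6

The edges on the cycle 9-3-2-5-9 are not bridges since each lies on that cycle.
But removing 6 - 2 disconnects 6 from 2; removing 1 - 10 disconnects 1 from 10; removing 1 - 4 disconnects 1 from 4; removing 9 - 0 disconnects 9 from 0 — these are bridges.
In total 6 edges are bridges.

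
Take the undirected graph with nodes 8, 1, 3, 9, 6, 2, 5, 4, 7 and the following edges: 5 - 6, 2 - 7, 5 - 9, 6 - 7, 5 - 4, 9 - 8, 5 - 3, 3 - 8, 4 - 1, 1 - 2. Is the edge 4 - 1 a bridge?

No

After removing 4 - 1, the path 4-5-6-7-2-1 still connects them, so the edge is not a bridge.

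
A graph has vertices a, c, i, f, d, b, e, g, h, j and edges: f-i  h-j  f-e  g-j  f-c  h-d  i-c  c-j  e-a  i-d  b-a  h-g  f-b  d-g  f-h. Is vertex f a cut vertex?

Yes

Deleting f raises the number of components from 1 to 2, so f is a cut vertex.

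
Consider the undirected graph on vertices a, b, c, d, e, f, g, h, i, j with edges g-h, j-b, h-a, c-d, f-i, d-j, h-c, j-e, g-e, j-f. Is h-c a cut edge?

No

After removing h-c, the path h-g-e-j-d-c still connects them, so the edge is not a bridge.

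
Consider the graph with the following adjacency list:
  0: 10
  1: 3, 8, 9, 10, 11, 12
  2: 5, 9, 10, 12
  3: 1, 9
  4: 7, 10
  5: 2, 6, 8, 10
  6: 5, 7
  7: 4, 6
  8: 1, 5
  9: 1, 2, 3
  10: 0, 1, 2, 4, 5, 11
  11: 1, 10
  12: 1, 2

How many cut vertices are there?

1

Removing 10 increases the component count from 1 to 2, so 10 is a cut vertex.
By contrast removing 0 leaves 1 component; it is not a cut vertex. No other vertex is a cut vertex either.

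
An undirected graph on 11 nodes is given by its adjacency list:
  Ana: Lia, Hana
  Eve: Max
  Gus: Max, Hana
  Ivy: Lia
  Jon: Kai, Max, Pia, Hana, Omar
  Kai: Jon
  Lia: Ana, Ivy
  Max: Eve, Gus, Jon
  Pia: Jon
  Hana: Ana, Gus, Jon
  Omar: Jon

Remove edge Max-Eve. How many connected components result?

2

Before removal there is 1 component.
Max-Eve is a bridge — removing it separates Max's side from Eve's side.
After removal: 2 components.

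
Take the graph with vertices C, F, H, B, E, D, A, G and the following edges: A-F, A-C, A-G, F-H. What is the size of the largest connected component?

E is isolated — a component by itself.
D is isolated — a component by itself.
B is isolated — a component by itself.
Starting from A we can reach A, C, F, G, H. That is one component of size 5.
The largest has 5 vertices.

5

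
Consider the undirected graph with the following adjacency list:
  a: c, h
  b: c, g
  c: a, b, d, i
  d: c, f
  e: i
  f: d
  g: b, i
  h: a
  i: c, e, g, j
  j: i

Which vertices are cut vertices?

a, c, d, i

Removing a increases the component count from 1 to 2, so a is a cut vertex.
Removing c increases the component count from 1 to 3, so c is a cut vertex.
Removing d increases the component count from 1 to 2, so d is a cut vertex.
Likewise i is a cut vertex.
By contrast removing b leaves 1 component; it is not a cut vertex. No other vertex is a cut vertex either.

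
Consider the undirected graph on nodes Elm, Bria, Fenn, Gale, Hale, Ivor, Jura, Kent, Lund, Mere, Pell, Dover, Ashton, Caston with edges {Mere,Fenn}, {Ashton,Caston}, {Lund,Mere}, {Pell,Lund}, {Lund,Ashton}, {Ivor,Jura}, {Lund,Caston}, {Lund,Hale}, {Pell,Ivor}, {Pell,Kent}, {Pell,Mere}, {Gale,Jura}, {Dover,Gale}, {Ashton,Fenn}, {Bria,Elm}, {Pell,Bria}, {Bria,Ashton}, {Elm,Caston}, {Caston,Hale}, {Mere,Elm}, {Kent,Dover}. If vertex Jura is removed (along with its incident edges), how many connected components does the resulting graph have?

With Jura gone, the remaining components are: {Elm, Bria, Fenn, Gale, Hale, Ivor, Kent, Lund, Mere, Pell, Dover, Ashton, Caston}.
That is 1 component.

1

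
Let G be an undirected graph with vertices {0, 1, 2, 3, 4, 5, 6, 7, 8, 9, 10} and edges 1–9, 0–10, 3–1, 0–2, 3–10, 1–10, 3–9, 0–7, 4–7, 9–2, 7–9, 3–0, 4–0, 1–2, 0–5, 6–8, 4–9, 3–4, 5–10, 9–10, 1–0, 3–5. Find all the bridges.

6-8

The edges on the cycle 3-1-10-0-3 are not bridges since each lies on that cycle.
But removing 6–8 disconnects 6 from 8 — this is a bridge.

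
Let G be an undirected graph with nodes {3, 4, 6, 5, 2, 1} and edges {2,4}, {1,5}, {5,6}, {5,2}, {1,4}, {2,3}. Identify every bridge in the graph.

2-3, 5-6

The edges on the cycle 1-5-2-4-1 are not bridges since each lies on that cycle.
But removing 2—3 disconnects 2 from 3; removing 6—5 disconnects 6 from 5 — these are bridges.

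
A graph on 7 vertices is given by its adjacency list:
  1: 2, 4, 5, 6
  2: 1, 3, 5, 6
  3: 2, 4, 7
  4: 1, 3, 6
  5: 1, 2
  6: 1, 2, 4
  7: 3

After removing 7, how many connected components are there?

With 7 gone, the remaining components are: {1, 2, 3, 4, 5, 6}.
That is 1 component.

1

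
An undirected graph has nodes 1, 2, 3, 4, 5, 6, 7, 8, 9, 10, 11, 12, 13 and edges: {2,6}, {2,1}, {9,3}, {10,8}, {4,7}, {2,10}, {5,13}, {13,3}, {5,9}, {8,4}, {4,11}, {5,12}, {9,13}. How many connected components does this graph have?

Starting from 3 we can reach 3, 5, 9, 12, 13. That is one component of size 5.
Starting from 1 we can reach 1, 2, 4, 6, 7, 8, 10, 11. That is one component of size 8.
Total: 2 components.

2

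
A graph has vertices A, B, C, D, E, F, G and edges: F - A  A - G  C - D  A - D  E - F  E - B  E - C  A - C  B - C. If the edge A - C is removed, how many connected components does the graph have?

A and C are still connected via A-D-C, so the component count stays at 1.

1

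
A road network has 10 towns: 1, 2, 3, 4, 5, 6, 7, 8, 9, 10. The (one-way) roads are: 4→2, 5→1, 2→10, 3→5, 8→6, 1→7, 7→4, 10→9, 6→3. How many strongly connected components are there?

10

{8} is an SCC by itself.
{5} is an SCC by itself.
{3} is an SCC by itself.
{1} is an SCC by itself.
{6} is an SCC by itself.
(and 5 more singleton SCCs)
That gives 10 strongly connected components.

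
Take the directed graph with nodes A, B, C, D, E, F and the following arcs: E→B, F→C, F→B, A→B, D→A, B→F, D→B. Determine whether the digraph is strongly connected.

There is no directed path from C to B, so the graph is not strongly connected.

No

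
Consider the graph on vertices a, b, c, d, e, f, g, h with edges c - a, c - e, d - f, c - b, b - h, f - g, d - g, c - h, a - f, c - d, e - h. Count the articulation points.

1

Removing c increases the component count from 1 to 2, so c is a cut vertex.
By contrast removing e leaves 1 component; it is not a cut vertex. No other vertex is a cut vertex either.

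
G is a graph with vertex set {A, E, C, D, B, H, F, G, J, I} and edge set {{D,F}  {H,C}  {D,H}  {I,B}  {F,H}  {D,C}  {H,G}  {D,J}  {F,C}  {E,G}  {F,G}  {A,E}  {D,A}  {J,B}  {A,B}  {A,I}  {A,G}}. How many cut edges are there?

The edges on the cycle D-F-G-H-D are not bridges since each lies on that cycle.
Every edge lies on some cycle, so there are no bridges.

0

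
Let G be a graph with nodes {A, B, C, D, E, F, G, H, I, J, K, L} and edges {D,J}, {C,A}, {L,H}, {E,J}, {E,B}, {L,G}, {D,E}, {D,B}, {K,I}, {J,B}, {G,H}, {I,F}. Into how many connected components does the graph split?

4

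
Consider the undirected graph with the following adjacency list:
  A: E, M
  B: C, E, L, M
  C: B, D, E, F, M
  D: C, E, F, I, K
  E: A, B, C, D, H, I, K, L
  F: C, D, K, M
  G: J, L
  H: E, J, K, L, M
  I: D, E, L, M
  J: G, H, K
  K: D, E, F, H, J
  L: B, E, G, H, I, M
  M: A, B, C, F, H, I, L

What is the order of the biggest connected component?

13

Starting from A we can reach A, B, C, D, E, F, G, H, I, J, K, L, M. That is one component of size 13.
The largest has 13 vertices.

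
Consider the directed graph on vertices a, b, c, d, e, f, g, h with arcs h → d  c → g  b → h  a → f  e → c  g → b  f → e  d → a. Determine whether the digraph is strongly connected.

Yes

From d we can reach every vertex (a, b, c, d, e, f, g, h), and every vertex can reach d (a, b, c, d, e, f, g, h). So the whole graph is one strongly connected component.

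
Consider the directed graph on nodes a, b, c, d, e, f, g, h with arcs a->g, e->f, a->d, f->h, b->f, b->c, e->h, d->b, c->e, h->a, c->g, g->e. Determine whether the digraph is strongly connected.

Yes

From e we can reach every vertex (a, b, c, d, e, f, g, h), and every vertex can reach e (a, b, c, d, e, f, g, h). So the whole graph is one strongly connected component.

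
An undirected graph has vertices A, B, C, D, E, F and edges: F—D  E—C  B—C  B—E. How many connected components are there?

3

A is isolated — a component by itself.
Starting from D we can reach D, F. That is one component of size 2.
Starting from B we can reach B, C, E. That is one component of size 3.
Total: 3 components.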